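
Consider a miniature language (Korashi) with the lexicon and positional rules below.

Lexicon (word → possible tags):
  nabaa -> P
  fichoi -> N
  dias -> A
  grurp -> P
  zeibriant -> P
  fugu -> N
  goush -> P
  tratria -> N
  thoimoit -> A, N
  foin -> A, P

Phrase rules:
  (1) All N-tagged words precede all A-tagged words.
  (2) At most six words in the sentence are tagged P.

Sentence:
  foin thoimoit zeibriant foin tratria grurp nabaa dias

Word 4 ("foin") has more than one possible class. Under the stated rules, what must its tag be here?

P

Candidates per position — 1:foin {A,P}; 2:thoimoit {A,N}; 3:zeibriant {P}; 4:foin {A,P}; 5:tratria {N}; 6:grurp {P}; 7:nabaa {P}; 8:dias {A}.
If word 1 were A, no tagging could satisfy rule 1; so word 1 is P.
If word 2 were A, no tagging could satisfy rule 1; so word 2 is N.
If word 4 were A, no tagging could satisfy rule 1; so word 4 is P.
So the tagging must be: P N P P N P P A.
Rule-by-rule: rule 1 holds; rule 2 holds.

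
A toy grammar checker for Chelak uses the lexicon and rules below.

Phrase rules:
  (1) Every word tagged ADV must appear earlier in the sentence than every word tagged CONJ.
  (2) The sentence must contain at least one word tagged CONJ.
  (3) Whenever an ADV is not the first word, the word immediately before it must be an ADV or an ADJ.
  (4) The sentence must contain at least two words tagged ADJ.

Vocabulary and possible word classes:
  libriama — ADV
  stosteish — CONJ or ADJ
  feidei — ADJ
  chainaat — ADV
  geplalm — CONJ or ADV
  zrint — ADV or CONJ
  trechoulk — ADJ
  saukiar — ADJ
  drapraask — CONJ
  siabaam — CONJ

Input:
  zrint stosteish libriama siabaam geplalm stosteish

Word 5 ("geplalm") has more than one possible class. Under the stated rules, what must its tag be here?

Candidates per position — 1:zrint {ADV,CONJ}; 2:stosteish {CONJ,ADJ}; 3:libriama {ADV}; 4:siabaam {CONJ}; 5:geplalm {CONJ,ADV}; 6:stosteish {CONJ,ADJ}.
Position 1: tagging it CONJ would leave rule 1 unsatisfiable, so it must be ADV.
Position 2: tagging it CONJ would leave rule 1 unsatisfiable, so it must be ADJ.
Position 5: tagging it ADV would leave rule 1 unsatisfiable, so it must be CONJ.
Position 6: tagging it CONJ would leave rule 4 unsatisfiable, so it must be ADJ.
The unique satisfying tagging is: ADV ADJ ADV CONJ CONJ ADJ.
Verifying each rule — rule 1 holds; rule 2 holds; rule 3 holds; rule 4 holds.

CONJ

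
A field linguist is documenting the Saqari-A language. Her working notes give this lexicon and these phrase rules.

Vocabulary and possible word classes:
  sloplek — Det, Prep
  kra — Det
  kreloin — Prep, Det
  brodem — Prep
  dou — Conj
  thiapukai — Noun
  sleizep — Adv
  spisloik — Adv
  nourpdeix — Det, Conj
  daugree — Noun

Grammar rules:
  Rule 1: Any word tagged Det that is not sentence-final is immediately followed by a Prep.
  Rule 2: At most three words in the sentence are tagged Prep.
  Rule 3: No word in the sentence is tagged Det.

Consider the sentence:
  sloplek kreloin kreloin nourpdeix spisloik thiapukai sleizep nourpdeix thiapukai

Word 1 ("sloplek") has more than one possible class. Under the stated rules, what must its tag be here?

Prep

Candidates per position — 1:sloplek {Det,Prep}; 2:kreloin {Prep,Det}; 3:kreloin {Prep,Det}; 4:nourpdeix {Det,Conj}; 5:spisloik {Adv}; 6:thiapukai {Noun}; 7:sleizep {Adv}; 8:nourpdeix {Det,Conj}; 9:thiapukai {Noun}.
At position 1, choosing Det makes rule 3 impossible to satisfy; hence Prep.
At position 2, choosing Det makes rule 3 impossible to satisfy; hence Prep.
At position 3, choosing Det makes rule 1 impossible to satisfy; hence Prep.
At position 4, choosing Det makes rule 1 impossible to satisfy; hence Conj.
At position 8, choosing Det makes rule 1 impossible to satisfy; hence Conj.
The only consistent sequence is: Prep Prep Prep Conj Adv Noun Adv Conj Noun.
Rule-by-rule: rule 1 holds; rule 2 holds; rule 3 holds.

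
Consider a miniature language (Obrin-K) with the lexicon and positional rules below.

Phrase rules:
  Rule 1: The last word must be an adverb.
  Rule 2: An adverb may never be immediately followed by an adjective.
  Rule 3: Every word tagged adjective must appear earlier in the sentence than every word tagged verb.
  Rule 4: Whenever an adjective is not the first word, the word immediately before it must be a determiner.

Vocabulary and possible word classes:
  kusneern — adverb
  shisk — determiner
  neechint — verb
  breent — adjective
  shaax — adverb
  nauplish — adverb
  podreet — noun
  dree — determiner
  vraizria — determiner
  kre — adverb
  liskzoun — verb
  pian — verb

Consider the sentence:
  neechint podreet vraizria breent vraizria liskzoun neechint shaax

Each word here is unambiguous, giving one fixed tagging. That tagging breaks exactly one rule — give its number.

Fixed tagging: verb noun determiner adjective determiner verb verb adverb.
Checking each rule: R1 holds, R2 holds, R3 violated, R4 holds.
Only rule 3 fails.

3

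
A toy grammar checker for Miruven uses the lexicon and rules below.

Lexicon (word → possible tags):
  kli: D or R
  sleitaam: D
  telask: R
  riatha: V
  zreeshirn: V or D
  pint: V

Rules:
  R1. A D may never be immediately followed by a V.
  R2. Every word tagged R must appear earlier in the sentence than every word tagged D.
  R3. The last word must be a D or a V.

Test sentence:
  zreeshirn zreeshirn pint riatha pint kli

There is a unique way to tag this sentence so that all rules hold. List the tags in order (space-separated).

Candidates per position — 1:zreeshirn {V,D}; 2:zreeshirn {V,D}; 3:pint {V}; 4:riatha {V}; 5:pint {V}; 6:kli {D,R}.
If word 1 were D, no tagging could satisfy rule 1; so word 1 is V.
If word 2 were D, no tagging could satisfy rule 1; so word 2 is V.
If word 6 were R, no tagging could satisfy rule 3; so word 6 is D.
That leaves exactly one tagging: V V V V V D.
Rule-by-rule: rule 1 ok; rule 2 ok; rule 3 ok.

V V V V V D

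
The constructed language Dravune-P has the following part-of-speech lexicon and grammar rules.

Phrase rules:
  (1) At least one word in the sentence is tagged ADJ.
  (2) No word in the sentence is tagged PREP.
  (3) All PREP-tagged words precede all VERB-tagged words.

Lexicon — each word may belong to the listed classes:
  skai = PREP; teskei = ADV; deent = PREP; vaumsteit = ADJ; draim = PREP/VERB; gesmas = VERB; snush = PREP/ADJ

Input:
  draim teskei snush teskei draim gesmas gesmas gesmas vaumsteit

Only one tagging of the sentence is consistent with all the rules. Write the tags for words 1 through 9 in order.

Candidates per position — 1:draim {PREP,VERB}; 2:teskei {ADV}; 3:snush {PREP,ADJ}; 4:teskei {ADV}; 5:draim {PREP,VERB}; 6:gesmas {VERB}; 7:gesmas {VERB}; 8:gesmas {VERB}; 9:vaumsteit {ADJ}.
If word 1 were PREP, no tagging could satisfy rule 2; so word 1 is VERB.
If word 3 were PREP, no tagging could satisfy rule 2; so word 3 is ADJ.
If word 5 were PREP, no tagging could satisfy rule 2; so word 5 is VERB.
The unique satisfying tagging is: VERB ADV ADJ ADV VERB VERB VERB VERB ADJ.
Check: rule 1 holds; rule 2 holds; rule 3 holds.

VERB ADV ADJ ADV VERB VERB VERB VERB ADJ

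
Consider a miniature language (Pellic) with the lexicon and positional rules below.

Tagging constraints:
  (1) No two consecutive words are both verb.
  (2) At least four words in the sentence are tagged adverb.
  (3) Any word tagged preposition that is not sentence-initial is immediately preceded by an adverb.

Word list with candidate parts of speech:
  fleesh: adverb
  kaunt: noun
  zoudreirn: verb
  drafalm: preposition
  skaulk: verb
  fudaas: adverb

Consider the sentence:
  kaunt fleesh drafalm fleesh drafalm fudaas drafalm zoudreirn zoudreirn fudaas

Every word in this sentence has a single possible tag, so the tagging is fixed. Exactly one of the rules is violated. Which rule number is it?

Fixed tagging: noun adverb preposition adverb preposition adverb preposition verb verb adverb.
Rule check: R1 violated, R2 holds, R3 holds.
Only rule 1 fails.

1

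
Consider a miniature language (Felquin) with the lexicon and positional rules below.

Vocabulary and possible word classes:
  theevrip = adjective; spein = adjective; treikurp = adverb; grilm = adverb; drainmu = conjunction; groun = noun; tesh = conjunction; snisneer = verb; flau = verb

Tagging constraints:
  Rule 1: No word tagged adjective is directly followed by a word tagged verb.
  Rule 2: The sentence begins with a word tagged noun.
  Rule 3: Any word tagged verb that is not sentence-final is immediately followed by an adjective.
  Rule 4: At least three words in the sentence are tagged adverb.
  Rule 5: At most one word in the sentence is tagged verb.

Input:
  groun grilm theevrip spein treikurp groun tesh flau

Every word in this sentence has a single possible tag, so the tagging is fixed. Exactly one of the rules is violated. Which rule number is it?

Fixed tagging: noun adverb adjective adjective adverb noun conjunction verb.
Rule check: R1 ✓, R2 ✓, R3 ✓, R4 ✗, R5 ✓.
Only rule 4 fails.

4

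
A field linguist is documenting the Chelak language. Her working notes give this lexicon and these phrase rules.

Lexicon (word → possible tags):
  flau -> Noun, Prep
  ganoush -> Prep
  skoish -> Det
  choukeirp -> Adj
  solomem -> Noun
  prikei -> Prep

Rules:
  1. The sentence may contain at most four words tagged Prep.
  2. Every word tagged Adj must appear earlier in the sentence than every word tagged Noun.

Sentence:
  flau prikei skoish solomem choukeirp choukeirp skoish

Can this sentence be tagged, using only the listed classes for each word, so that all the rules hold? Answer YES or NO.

Candidates per position — 1:flau {Noun,Prep}; 2:prikei {Prep}; 3:skoish {Det}; 4:solomem {Noun}; 5:choukeirp {Adj}; 6:choukeirp {Adj}; 7:skoish {Det}.
Rule 2 cannot be satisfied by any choice of tags from the lexicon.
So there is no consistent tagging.

NO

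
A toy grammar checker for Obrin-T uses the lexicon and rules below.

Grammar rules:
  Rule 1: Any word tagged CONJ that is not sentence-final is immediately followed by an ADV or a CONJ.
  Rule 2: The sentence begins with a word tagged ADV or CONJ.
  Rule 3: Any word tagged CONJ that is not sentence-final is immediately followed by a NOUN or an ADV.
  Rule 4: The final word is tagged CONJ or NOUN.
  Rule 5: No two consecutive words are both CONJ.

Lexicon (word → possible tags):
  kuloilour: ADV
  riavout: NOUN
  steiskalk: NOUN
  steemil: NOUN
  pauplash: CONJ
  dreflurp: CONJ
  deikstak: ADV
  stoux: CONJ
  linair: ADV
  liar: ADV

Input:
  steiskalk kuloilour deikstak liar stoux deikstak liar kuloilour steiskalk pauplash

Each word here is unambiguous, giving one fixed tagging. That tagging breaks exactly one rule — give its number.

Fixed tagging: NOUN ADV ADV ADV CONJ ADV ADV ADV NOUN CONJ.
Rule check: R1 pass, R2 fail, R3 pass, R4 pass, R5 pass.
Only rule 2 fails.

2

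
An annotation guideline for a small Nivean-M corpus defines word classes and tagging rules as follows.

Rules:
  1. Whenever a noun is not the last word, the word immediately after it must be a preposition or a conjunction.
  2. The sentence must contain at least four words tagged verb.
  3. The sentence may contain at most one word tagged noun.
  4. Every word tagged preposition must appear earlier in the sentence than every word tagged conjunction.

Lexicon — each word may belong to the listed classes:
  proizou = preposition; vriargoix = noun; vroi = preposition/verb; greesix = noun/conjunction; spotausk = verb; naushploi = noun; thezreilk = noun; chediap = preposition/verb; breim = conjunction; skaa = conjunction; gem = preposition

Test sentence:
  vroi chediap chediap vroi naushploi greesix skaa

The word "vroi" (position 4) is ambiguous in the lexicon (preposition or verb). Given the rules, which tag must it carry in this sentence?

verb

Candidates per position — 1:vroi {preposition,verb}; 2:chediap {preposition,verb}; 3:chediap {preposition,verb}; 4:vroi {preposition,verb}; 5:naushploi {noun}; 6:greesix {noun,conjunction}; 7:skaa {conjunction}.
If word 1 were preposition, no tagging could satisfy rule 2; so word 1 is verb.
If word 2 were preposition, no tagging could satisfy rule 2; so word 2 is verb.
If word 3 were preposition, no tagging could satisfy rule 2; so word 3 is verb.
If word 4 were preposition, no tagging could satisfy rule 2; so word 4 is verb.
If word 6 were noun, no tagging could satisfy rule 1; so word 6 is conjunction.
The unique satisfying tagging is: verb verb verb verb noun conjunction conjunction.
Verifying each rule — rule 1 ✓; rule 2 ✓; rule 3 ✓; rule 4 ✓.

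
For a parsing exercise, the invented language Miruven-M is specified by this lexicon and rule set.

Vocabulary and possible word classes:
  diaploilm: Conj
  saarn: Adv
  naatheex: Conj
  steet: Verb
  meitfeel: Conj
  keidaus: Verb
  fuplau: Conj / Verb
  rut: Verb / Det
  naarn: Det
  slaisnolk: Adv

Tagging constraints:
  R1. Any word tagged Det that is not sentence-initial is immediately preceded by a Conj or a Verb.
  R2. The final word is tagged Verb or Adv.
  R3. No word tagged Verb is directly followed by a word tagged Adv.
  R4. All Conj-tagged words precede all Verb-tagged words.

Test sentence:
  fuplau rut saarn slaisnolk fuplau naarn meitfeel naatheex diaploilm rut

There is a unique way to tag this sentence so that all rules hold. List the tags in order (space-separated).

Candidates per position — 1:fuplau {Conj,Verb}; 2:rut {Verb,Det}; 3:saarn {Adv}; 4:slaisnolk {Adv}; 5:fuplau {Conj,Verb}; 6:naarn {Det}; 7:meitfeel {Conj}; 8:naatheex {Conj}; 9:diaploilm {Conj}; 10:rut {Verb,Det}.
At position 1, choosing Verb makes rule 4 impossible to satisfy; hence Conj.
At position 2, choosing Verb makes rule 3 impossible to satisfy; hence Det.
At position 5, choosing Verb makes rule 4 impossible to satisfy; hence Conj.
At position 10, choosing Det makes rule 2 impossible to satisfy; hence Verb.
The unique satisfying tagging is: Conj Det Adv Adv Conj Det Conj Conj Conj Verb.
Checking: rule 1 satisfied; rule 2 satisfied; rule 3 satisfied; rule 4 satisfied.

Conj Det Adv Adv Conj Det Conj Conj Conj Verb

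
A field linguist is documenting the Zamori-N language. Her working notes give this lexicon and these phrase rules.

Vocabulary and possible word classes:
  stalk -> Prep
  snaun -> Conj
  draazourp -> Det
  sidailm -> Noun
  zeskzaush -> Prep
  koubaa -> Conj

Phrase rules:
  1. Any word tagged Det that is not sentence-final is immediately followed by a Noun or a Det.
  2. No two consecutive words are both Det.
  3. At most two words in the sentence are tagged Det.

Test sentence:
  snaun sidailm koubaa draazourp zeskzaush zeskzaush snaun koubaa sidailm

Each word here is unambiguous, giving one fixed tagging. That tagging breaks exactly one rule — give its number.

1

Fixed tagging: Conj Noun Conj Det Prep Prep Conj Conj Noun.
Checking each rule: R1 ✗, R2 ✓, R3 ✓.
Only rule 1 fails.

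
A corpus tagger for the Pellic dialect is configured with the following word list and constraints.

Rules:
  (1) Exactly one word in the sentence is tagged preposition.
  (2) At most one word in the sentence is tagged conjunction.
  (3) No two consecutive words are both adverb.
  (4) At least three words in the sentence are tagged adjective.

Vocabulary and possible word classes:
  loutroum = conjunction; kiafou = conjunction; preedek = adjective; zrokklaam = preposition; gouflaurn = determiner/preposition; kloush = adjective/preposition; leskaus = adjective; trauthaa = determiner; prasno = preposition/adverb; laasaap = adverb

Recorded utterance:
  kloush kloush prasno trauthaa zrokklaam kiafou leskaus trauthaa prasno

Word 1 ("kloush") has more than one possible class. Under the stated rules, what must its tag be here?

Candidates per position — 1:kloush {adjective,preposition}; 2:kloush {adjective,preposition}; 3:prasno {preposition,adverb}; 4:trauthaa {determiner}; 5:zrokklaam {preposition}; 6:kiafou {conjunction}; 7:leskaus {adjective}; 8:trauthaa {determiner}; 9:prasno {preposition,adverb}.
Position 1: preposition is ruled out by rule 1; that leaves adjective.
Position 2: preposition is ruled out by rule 1; that leaves adjective.
Position 3: preposition is ruled out by rule 1; that leaves adverb.
Position 9: preposition is ruled out by rule 1; that leaves adverb.
So the tagging must be: adjective adjective adverb determiner preposition conjunction adjective determiner adverb.
Checking: rule 1 ok; rule 2 ok; rule 3 ok; rule 4 ok.

adjective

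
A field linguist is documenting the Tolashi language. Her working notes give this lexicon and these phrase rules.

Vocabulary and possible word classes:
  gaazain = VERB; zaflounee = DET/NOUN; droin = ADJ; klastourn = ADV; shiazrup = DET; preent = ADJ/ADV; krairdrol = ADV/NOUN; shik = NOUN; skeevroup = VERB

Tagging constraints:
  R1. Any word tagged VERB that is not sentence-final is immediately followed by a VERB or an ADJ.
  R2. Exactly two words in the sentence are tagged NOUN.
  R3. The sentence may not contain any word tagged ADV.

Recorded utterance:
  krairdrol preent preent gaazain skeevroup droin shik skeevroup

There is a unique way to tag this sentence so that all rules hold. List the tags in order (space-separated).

Candidates per position — 1:krairdrol {ADV,NOUN}; 2:preent {ADJ,ADV}; 3:preent {ADJ,ADV}; 4:gaazain {VERB}; 5:skeevroup {VERB}; 6:droin {ADJ}; 7:shik {NOUN}; 8:skeevroup {VERB}.
Position 1: tagging it ADV would leave rule 2 unsatisfiable, so it must be NOUN.
Position 2: tagging it ADV would leave rule 3 unsatisfiable, so it must be ADJ.
Position 3: tagging it ADV would leave rule 3 unsatisfiable, so it must be ADJ.
That leaves exactly one tagging: NOUN ADJ ADJ VERB VERB ADJ NOUN VERB.
Rule-by-rule: rule 1 ✓; rule 2 ✓; rule 3 ✓.

NOUN ADJ ADJ VERB VERB ADJ NOUN VERB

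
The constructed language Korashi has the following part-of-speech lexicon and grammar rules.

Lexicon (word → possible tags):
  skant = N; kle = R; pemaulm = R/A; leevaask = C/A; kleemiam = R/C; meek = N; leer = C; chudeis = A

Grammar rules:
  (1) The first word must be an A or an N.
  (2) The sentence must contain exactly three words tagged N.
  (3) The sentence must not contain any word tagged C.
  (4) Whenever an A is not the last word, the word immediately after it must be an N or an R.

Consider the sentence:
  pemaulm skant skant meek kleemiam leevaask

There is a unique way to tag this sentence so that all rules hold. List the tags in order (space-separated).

A N N N R A

Candidates per position — 1:pemaulm {R,A}; 2:skant {N}; 3:skant {N}; 4:meek {N}; 5:kleemiam {R,C}; 6:leevaask {C,A}.
Word 1 cannot be R — rule 1 would then fail for every completion. It is A.
Word 5 cannot be C — rule 3 would then fail for every completion. It is R.
Word 6 cannot be C — rule 3 would then fail for every completion. It is A.
That leaves exactly one tagging: A N N N R A.
Checking: rule 1 ✓; rule 2 ✓; rule 3 ✓; rule 4 ✓.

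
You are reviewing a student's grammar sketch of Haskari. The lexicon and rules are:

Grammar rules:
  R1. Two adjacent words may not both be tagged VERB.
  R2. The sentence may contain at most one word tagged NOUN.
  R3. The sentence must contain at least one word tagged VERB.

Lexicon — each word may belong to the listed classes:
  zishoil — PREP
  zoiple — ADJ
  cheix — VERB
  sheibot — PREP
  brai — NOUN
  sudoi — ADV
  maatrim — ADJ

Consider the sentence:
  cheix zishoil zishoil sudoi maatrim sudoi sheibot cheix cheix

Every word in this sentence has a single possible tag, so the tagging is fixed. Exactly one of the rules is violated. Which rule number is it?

Fixed tagging: VERB PREP PREP ADV ADJ ADV PREP VERB VERB.
Checking each rule: R1 fails, R2 ok, R3 ok.
Only rule 1 fails.

1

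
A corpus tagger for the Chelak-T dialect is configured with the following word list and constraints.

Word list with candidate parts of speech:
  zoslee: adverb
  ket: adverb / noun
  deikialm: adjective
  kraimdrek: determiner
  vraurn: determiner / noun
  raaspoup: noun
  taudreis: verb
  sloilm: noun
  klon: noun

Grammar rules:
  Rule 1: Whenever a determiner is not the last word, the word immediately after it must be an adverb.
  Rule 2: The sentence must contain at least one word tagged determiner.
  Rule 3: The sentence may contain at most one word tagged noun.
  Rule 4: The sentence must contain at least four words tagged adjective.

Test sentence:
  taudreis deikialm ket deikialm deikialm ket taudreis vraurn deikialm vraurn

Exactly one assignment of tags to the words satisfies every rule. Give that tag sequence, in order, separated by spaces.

verb adjective adverb adjective adjective adverb verb noun adjective determiner

Candidates per position — 1:taudreis {verb}; 2:deikialm {adjective}; 3:ket {adverb,noun}; 4:deikialm {adjective}; 5:deikialm {adjective}; 6:ket {adverb,noun}; 7:taudreis {verb}; 8:vraurn {determiner,noun}; 9:deikialm {adjective}; 10:vraurn {determiner,noun}.
Word 8 cannot be determiner — rule 1 would then fail for every completion. It is noun.
Word 10 cannot be noun — rule 2 would then fail for every completion. It is determiner.
Word 3 cannot be noun — rule 3 would then fail for every completion. It is adverb.
Word 6 cannot be noun — rule 3 would then fail for every completion. It is adverb.
The unique satisfying tagging is: verb adjective adverb adjective adjective adverb verb noun adjective determiner.
Checking: rule 1 satisfied; rule 2 satisfied; rule 3 satisfied; rule 4 satisfied.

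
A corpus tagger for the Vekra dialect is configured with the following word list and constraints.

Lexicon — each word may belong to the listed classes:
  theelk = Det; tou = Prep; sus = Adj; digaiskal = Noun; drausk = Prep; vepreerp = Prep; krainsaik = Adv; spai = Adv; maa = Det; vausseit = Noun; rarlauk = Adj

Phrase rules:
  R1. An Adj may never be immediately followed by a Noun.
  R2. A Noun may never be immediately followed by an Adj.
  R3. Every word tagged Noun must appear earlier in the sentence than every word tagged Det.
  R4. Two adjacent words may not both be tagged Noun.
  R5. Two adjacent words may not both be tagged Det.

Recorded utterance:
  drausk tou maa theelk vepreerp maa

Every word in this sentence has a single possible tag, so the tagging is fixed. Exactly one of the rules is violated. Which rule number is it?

Fixed tagging: Prep Prep Det Det Prep Det.
Checking each rule: R1 ok, R2 ok, R3 ok, R4 ok, R5 fails.
Only rule 5 fails.

5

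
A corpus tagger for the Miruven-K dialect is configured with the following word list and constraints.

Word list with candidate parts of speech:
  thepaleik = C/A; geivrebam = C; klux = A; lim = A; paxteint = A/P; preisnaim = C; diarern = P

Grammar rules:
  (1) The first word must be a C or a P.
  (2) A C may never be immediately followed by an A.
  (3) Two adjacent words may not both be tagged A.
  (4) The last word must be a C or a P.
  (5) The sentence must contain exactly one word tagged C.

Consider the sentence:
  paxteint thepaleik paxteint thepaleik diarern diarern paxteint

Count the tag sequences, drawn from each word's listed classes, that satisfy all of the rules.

Candidates per position — 1:paxteint {A,P}; 2:thepaleik {C,A}; 3:paxteint {A,P}; 4:thepaleik {C,A}; 5:diarern {P}; 6:diarern {P}; 7:paxteint {A,P}.
There are 32 candidate sequences in total.
The sequences that satisfy every rule: P C P A P P P; P A P C P P P.
Count = 2.

2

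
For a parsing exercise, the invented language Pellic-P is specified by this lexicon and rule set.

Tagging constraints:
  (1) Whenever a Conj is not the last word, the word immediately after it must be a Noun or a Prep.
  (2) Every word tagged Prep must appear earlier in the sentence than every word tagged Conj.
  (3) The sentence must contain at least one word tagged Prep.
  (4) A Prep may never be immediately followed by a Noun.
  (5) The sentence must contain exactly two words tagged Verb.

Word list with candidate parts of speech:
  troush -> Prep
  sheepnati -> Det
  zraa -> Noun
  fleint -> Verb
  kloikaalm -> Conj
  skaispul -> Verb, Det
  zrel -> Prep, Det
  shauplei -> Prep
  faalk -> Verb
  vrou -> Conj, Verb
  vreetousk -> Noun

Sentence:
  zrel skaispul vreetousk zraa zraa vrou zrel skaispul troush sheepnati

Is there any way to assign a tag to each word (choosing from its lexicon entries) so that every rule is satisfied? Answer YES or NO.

Candidates per position — 1:zrel {Prep,Det}; 2:skaispul {Verb,Det}; 3:vreetousk {Noun}; 4:zraa {Noun}; 5:zraa {Noun}; 6:vrou {Conj,Verb}; 7:zrel {Prep,Det}; 8:skaispul {Verb,Det}; 9:troush {Prep}; 10:sheepnati {Det}.
One satisfying assignment: Det Det Noun Noun Noun Verb Prep Verb Prep Det.
Checking: rule 1 ✓; rule 2 ✓; rule 3 ✓; rule 4 ✓; rule 5 ✓.

YES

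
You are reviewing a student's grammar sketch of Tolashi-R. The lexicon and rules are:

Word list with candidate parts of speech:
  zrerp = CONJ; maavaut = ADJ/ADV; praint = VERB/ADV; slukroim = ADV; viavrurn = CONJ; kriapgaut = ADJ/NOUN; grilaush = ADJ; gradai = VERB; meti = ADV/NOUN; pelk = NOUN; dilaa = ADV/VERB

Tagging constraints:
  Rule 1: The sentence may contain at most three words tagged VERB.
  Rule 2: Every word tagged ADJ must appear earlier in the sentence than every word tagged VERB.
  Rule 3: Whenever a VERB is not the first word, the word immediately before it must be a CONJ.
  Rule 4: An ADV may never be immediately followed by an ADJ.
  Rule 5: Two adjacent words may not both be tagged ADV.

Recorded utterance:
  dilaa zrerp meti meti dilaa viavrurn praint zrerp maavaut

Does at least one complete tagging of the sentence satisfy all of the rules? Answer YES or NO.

YES

Candidates per position — 1:dilaa {ADV,VERB}; 2:zrerp {CONJ}; 3:meti {ADV,NOUN}; 4:meti {ADV,NOUN}; 5:dilaa {ADV,VERB}; 6:viavrurn {CONJ}; 7:praint {VERB,ADV}; 8:zrerp {CONJ}; 9:maavaut {ADJ,ADV}.
One satisfying assignment: ADV CONJ NOUN NOUN ADV CONJ ADV CONJ ADJ.
Checking: rule 1 holds; rule 2 holds; rule 3 holds; rule 4 holds; rule 5 holds.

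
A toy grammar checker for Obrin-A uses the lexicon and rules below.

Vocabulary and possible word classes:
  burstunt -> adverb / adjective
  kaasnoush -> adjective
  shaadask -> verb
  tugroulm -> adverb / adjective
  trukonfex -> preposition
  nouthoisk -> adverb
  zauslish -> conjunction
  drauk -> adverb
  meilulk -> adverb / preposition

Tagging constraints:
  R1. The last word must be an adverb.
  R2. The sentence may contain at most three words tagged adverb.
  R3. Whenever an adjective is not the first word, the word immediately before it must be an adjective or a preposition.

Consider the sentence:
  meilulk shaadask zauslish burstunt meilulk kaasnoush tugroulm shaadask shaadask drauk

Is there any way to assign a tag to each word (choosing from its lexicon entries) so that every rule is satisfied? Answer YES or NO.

YES

Candidates per position — 1:meilulk {adverb,preposition}; 2:shaadask {verb}; 3:zauslish {conjunction}; 4:burstunt {adverb,adjective}; 5:meilulk {adverb,preposition}; 6:kaasnoush {adjective}; 7:tugroulm {adverb,adjective}; 8:shaadask {verb}; 9:shaadask {verb}; 10:drauk {adverb}.
One satisfying assignment: adverb verb conjunction adverb preposition adjective adjective verb verb adverb.
Rule-by-rule: rule 1 ✓; rule 2 ✓; rule 3 ✓.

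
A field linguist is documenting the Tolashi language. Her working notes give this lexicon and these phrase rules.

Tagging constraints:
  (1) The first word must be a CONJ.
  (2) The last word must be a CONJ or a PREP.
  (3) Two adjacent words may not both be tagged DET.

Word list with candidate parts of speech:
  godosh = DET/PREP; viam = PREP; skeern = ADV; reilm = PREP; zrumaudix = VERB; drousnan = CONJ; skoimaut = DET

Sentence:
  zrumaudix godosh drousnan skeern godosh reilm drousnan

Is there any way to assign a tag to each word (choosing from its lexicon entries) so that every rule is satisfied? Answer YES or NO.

Candidates per position — 1:zrumaudix {VERB}; 2:godosh {DET,PREP}; 3:drousnan {CONJ}; 4:skeern {ADV}; 5:godosh {DET,PREP}; 6:reilm {PREP}; 7:drousnan {CONJ}.
Rule 1 cannot be satisfied by any choice of tags from the lexicon.
So there is no consistent tagging.

NO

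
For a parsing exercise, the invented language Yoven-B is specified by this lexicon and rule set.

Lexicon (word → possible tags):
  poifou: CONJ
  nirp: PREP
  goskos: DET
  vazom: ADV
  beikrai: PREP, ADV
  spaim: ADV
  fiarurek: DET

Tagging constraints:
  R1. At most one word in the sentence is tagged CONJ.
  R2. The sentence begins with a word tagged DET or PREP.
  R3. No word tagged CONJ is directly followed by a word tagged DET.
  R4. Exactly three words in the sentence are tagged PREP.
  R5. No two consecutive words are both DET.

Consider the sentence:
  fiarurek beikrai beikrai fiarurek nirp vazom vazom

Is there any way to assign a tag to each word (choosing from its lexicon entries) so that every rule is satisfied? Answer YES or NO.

YES

Candidates per position — 1:fiarurek {DET}; 2:beikrai {PREP,ADV}; 3:beikrai {PREP,ADV}; 4:fiarurek {DET}; 5:nirp {PREP}; 6:vazom {ADV}; 7:vazom {ADV}.
One satisfying assignment: DET PREP PREP DET PREP ADV ADV.
Checking: rule 1 holds; rule 2 holds; rule 3 holds; rule 4 holds; rule 5 holds.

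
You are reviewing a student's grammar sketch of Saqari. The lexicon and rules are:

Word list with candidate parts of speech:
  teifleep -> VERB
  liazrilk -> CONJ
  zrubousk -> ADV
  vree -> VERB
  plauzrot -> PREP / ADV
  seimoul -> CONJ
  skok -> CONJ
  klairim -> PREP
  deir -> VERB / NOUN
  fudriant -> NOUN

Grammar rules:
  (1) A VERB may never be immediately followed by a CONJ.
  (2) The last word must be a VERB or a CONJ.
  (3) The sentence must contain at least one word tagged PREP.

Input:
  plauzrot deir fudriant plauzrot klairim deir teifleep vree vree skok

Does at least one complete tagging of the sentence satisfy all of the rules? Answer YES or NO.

Candidates per position — 1:plauzrot {PREP,ADV}; 2:deir {VERB,NOUN}; 3:fudriant {NOUN}; 4:plauzrot {PREP,ADV}; 5:klairim {PREP}; 6:deir {VERB,NOUN}; 7:teifleep {VERB}; 8:vree {VERB}; 9:vree {VERB}; 10:skok {CONJ}.
Rule 1 cannot be satisfied by any choice of tags from the lexicon.
So there is no consistent tagging.

NO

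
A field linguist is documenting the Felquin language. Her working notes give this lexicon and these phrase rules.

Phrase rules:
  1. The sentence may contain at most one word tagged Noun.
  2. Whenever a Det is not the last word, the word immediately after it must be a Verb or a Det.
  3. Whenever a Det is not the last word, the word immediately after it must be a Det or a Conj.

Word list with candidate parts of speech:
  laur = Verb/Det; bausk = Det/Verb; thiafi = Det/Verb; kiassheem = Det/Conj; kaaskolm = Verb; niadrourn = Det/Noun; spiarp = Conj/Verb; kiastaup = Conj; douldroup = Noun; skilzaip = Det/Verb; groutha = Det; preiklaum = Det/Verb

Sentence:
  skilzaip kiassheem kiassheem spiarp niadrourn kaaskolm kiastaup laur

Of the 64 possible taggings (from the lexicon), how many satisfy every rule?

4

Candidates per position — 1:skilzaip {Det,Verb}; 2:kiassheem {Det,Conj}; 3:kiassheem {Det,Conj}; 4:spiarp {Conj,Verb}; 5:niadrourn {Det,Noun}; 6:kaaskolm {Verb}; 7:kiastaup {Conj}; 8:laur {Verb,Det}.
There are 64 candidate sequences in total.
The sequences that satisfy every rule: Verb Conj Conj Conj Noun Verb Conj Verb; Verb Conj Conj Conj Noun Verb Conj Det; Verb Conj Conj Verb Noun Verb Conj Verb; Verb Conj Conj Verb Noun Verb Conj Det.
Count = 4.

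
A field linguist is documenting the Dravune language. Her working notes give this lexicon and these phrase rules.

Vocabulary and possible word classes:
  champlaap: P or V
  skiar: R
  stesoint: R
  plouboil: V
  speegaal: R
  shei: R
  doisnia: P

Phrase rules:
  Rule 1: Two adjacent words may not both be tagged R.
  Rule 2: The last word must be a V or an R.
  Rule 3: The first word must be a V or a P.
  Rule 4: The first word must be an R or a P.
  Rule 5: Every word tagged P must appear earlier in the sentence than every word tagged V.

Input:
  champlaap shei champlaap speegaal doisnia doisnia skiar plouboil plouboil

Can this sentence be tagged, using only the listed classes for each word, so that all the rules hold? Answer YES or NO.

YES

Candidates per position — 1:champlaap {P,V}; 2:shei {R}; 3:champlaap {P,V}; 4:speegaal {R}; 5:doisnia {P}; 6:doisnia {P}; 7:skiar {R}; 8:plouboil {V}; 9:plouboil {V}.
One satisfying assignment: P R P R P P R V V.
Checking: rule 1 holds; rule 2 holds; rule 3 holds; rule 4 holds; rule 5 holds.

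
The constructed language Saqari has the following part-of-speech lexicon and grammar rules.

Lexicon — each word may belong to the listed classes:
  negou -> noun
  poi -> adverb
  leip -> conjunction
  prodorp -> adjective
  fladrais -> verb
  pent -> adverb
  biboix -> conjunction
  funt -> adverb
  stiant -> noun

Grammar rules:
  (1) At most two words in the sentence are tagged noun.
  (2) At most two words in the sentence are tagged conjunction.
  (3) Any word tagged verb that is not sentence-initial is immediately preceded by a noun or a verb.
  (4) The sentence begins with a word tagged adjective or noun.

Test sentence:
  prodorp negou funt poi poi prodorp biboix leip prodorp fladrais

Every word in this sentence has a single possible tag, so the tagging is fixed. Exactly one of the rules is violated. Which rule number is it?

3

Fixed tagging: adjective noun adverb adverb adverb adjective conjunction conjunction adjective verb.
Checking each rule: R1 ✓, R2 ✓, R3 ✗, R4 ✓.
Only rule 3 fails.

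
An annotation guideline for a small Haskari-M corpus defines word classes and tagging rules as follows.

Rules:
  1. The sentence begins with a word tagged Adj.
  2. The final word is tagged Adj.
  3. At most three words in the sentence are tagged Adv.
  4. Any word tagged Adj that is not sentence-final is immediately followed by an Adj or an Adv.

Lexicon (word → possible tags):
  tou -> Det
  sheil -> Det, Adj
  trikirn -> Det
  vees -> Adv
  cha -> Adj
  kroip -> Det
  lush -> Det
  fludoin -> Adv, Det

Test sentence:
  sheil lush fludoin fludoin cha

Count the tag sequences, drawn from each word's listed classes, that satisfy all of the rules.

Candidates per position — 1:sheil {Det,Adj}; 2:lush {Det}; 3:fludoin {Adv,Det}; 4:fludoin {Adv,Det}; 5:cha {Adj}.
There are 8 candidate sequences in total.
Every candidate sequence violates at least one rule; no consistent tagging exists.
Count = 0.

0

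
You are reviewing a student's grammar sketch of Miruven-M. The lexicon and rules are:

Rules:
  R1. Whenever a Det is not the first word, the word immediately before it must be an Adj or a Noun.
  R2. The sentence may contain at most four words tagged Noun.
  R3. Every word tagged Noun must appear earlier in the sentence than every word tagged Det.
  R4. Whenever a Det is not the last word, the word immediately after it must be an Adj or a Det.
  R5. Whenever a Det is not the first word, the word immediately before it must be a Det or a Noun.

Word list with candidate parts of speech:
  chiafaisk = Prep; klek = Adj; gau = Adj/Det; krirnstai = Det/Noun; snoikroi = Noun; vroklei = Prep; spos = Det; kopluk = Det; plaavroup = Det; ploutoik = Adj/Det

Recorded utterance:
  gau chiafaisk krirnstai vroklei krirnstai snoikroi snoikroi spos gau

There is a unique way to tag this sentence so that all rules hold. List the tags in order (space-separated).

Adj Prep Noun Prep Noun Noun Noun Det Adj

Candidates per position — 1:gau {Adj,Det}; 2:chiafaisk {Prep}; 3:krirnstai {Det,Noun}; 4:vroklei {Prep}; 5:krirnstai {Det,Noun}; 6:snoikroi {Noun}; 7:snoikroi {Noun}; 8:spos {Det}; 9:gau {Adj,Det}.
Word 1 cannot be Det — rule 3 would then fail for every completion. It is Adj.
Word 3 cannot be Det — rule 1 would then fail for every completion. It is Noun.
Word 5 cannot be Det — rule 1 would then fail for every completion. It is Noun.
Word 9 cannot be Det — rule 1 would then fail for every completion. It is Adj.
The unique satisfying tagging is: Adj Prep Noun Prep Noun Noun Noun Det Adj.
Checking: rule 1 ok; rule 2 ok; rule 3 ok; rule 4 ok; rule 5 ok.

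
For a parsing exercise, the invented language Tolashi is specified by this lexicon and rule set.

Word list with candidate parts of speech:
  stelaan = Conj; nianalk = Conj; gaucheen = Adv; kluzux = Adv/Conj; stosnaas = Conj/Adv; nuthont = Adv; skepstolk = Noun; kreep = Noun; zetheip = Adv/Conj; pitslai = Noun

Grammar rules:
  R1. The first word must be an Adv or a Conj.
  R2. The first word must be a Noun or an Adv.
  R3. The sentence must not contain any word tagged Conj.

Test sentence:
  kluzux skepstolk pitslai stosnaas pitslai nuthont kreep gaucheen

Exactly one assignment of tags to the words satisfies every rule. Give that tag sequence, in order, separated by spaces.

Adv Noun Noun Adv Noun Adv Noun Adv

Candidates per position — 1:kluzux {Adv,Conj}; 2:skepstolk {Noun}; 3:pitslai {Noun}; 4:stosnaas {Conj,Adv}; 5:pitslai {Noun}; 6:nuthont {Adv}; 7:kreep {Noun}; 8:gaucheen {Adv}.
Position 1: tagging it Conj would leave rule 2 unsatisfiable, so it must be Adv.
Position 4: tagging it Conj would leave rule 3 unsatisfiable, so it must be Adv.
The only consistent sequence is: Adv Noun Noun Adv Noun Adv Noun Adv.
Rule-by-rule: rule 1 ✓; rule 2 ✓; rule 3 ✓.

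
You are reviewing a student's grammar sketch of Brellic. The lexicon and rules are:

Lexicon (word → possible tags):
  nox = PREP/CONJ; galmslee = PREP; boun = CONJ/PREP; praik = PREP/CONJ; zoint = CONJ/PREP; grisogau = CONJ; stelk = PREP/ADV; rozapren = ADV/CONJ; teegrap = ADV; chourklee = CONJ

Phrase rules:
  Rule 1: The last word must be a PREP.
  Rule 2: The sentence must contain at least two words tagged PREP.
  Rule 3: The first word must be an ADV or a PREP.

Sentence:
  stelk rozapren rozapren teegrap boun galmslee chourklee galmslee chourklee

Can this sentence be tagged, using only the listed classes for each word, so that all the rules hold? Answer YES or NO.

Candidates per position — 1:stelk {PREP,ADV}; 2:rozapren {ADV,CONJ}; 3:rozapren {ADV,CONJ}; 4:teegrap {ADV}; 5:boun {CONJ,PREP}; 6:galmslee {PREP}; 7:chourklee {CONJ}; 8:galmslee {PREP}; 9:chourklee {CONJ}.
Rule 1 cannot be satisfied by any choice of tags from the lexicon.
So there is no consistent tagging.

NO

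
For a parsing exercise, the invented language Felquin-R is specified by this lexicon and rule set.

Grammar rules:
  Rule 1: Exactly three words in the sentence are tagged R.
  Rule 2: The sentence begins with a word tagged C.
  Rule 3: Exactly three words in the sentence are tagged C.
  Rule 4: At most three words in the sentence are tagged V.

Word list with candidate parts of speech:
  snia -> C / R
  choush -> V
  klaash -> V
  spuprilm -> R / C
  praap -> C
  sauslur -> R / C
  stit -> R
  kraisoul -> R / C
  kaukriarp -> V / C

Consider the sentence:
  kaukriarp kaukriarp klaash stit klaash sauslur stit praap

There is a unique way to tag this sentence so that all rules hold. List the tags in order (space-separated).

C C V R V R R C

Candidates per position — 1:kaukriarp {V,C}; 2:kaukriarp {V,C}; 3:klaash {V}; 4:stit {R}; 5:klaash {V}; 6:sauslur {R,C}; 7:stit {R}; 8:praap {C}.
Position 1: V is ruled out by rule 2; that leaves C.
Position 6: C is ruled out by rule 1; that leaves R.
Position 2: V is ruled out by rule 3; that leaves C.
The only consistent sequence is: C C V R V R R C.
Verifying each rule — rule 1 ok; rule 2 ok; rule 3 ok; rule 4 ok.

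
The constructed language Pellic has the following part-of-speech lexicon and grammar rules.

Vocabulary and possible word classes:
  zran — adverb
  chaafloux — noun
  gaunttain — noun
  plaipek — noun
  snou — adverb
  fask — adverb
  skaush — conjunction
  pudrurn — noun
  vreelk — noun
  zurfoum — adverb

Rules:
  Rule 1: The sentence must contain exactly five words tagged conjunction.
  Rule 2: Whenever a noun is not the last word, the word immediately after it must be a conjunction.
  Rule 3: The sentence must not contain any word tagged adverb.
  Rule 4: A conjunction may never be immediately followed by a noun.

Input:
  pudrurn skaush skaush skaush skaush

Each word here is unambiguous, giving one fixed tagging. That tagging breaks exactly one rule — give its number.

1

Fixed tagging: noun conjunction conjunction conjunction conjunction.
Rule check: R1 fails, R2 ok, R3 ok, R4 ok.
Only rule 1 fails.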